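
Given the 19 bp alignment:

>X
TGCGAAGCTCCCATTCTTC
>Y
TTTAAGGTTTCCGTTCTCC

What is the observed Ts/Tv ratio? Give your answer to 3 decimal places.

Transitions are A↔G and C↔T; transversions are all other mismatches.
Transitions: 7. Transversions: 1.
R = 7/1 = 7.000.

7.000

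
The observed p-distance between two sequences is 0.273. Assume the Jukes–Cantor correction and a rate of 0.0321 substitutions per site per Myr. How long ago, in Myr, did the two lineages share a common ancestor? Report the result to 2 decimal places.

d = −(3/4) ln(1 − 4p/3) = −0.75 ln(1 − 0.364) = −0.75 ln(0.636)
  = −0.75 × (-0.452557) = 0.339418 substitutions/site.
Under a molecular clock d = 2μt, so t = d/(2μ) = 0.339418 / (2 × 0.0321) = 5.29 Myr.

5.29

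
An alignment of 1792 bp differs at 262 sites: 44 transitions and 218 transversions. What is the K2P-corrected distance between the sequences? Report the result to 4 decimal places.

P = 44/1792 ≈ 0.024554 and Q = 218/1792 ≈ 0.121652.
Under the Kimura two-parameter model, d = −½ ln(1 − 2P − Q) − ¼ ln(1 − 2Q).
1 − 2P − Q = 0.82924, giving −½ ln(0.82924) = 0.093623.
1 − 2Q = 0.756696, giving −¼ ln(0.756696) = 0.069698.
d = 0.093623 + 0.069698 = 0.163321.

0.1633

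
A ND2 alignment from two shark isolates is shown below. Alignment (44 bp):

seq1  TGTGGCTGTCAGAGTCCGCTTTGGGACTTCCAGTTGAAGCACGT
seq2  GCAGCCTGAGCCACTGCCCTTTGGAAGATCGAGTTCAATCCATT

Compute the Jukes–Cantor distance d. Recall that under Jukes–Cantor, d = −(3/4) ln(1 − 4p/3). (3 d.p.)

0.699

The sequences differ at 20 of 44 sites, so p = 20/44 ≈ 0.454545.
d = −(3/4) ln(1 − 4p/3) = −0.75 ln(1 − 0.60606) = −0.75 ln(0.39394)
  = −0.75 × (-0.931557) = 0.698668 substitutions/site.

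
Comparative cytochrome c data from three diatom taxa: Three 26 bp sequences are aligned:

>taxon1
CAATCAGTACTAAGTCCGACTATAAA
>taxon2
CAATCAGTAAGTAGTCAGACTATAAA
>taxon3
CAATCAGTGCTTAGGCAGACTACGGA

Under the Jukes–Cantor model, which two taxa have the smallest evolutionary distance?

taxon1 and taxon2

taxon1–taxon2: 4/26 differ, p = 0.154, d = 0.172.
taxon1–taxon3: 7/26 differ, p = 0.269, d = 0.334.
taxon2–taxon3: 7/26 differ, p = 0.269, d = 0.334.
The smallest distance is between taxon1 and taxon2.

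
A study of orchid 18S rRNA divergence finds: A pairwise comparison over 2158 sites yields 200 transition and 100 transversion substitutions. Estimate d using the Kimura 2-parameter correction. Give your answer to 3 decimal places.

0.156

P = 200/2158 ≈ 0.092678 and Q = 100/2158 ≈ 0.046339.
Under the Kimura two-parameter model, d = −½ ln(1 − 2P − Q) − ¼ ln(1 − 2Q).
1 − 2P − Q = 0.768305, giving −½ ln(0.768305) = 0.131784.
1 − 2Q = 0.907322, giving −¼ ln(0.907322) = 0.024314.
d = 0.131784 + 0.024314 = 0.156098.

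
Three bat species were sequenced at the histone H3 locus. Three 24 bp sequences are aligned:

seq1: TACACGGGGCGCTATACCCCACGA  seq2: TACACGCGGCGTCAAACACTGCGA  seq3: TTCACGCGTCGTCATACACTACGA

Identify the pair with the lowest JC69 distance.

seq1–seq2: 7/24 differ, p = 0.292, d = 0.369.
seq1–seq3: 7/24 differ, p = 0.292, d = 0.369.
seq2–seq3: 4/24 differ, p = 0.167, d = 0.188.
The smallest distance is between seq2 and seq3.

seq2 and seq3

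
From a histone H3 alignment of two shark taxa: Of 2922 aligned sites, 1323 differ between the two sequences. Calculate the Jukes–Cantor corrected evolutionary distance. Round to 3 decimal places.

p = 1323/2922 ≈ 0.452772.
d = −(3/4) ln(1 − 4p/3) = −0.75 ln(1 − 0.603696) = −0.75 ln(0.396304)
  = −0.75 × (-0.925574) = 0.694181 substitutions/site.

0.694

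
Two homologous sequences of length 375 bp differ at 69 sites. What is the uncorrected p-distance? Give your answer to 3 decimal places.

0.184

p = 69/375 = 0.184.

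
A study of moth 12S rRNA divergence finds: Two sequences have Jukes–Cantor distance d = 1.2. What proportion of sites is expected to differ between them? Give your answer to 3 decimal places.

p = (3/4)(1 − e^(−4d/3)) = 0.75 × (1 − e^(-1.6)) = 0.75 × (1 − 0.201897) = 0.598577.

0.599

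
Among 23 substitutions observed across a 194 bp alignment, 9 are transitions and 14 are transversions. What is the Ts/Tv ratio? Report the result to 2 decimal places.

R = 9/14 = 0.642857… ≈ 0.64 (to 2 d.p.).

0.64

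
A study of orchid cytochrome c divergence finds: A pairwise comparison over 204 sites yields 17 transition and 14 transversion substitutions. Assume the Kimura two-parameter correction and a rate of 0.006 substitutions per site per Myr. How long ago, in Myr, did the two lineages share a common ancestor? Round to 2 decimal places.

P = 17/204 ≈ 0.083333 and Q = 14/204 ≈ 0.068627.
Under the Kimura two-parameter model, d = −½ ln(1 − 2P − Q) − ¼ ln(1 − 2Q).
1 − 2P − Q = 0.764707, giving −½ ln(0.764707) = 0.134131.
1 − 2Q = 0.862746, giving −¼ ln(0.862746) = 0.036909.
d = 0.134131 + 0.036909 = 0.171040.
Under a molecular clock d = 2μt, so t = d/(2μ) = 0.171040 / (2 × 0.006) = 14.25 Myr.

14.25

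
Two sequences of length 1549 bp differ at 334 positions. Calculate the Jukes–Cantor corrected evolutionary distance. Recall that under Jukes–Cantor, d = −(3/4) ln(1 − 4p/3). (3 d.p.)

p = 334/1549 ≈ 0.215623.
d = −(3/4) ln(1 − 4p/3) = −0.75 ln(1 − 0.287497) = −0.75 ln(0.712503)
  = −0.75 × (-0.338971) = 0.254228 substitutions/site.

0.254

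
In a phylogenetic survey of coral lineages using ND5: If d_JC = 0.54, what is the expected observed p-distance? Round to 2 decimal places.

p = (3/4)(1 − e^(−4d/3)) = 0.75 × (1 − e^(-0.72)) = 0.75 × (1 − 0.486752) = 0.384936.

0.38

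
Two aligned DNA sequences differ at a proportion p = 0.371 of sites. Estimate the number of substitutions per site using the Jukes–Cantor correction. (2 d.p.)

d = −(3/4) ln(1 − 4p/3) = −0.75 ln(1 − 0.494667) = −0.75 ln(0.505333)
  = −0.75 × (-0.682538) = 0.511904 substitutions/site.

0.51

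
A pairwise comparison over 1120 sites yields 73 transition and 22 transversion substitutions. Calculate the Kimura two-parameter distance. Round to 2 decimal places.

0.09

P = 73/1120 ≈ 0.065179 and Q = 22/1120 ≈ 0.019643.
Under the Kimura two-parameter model, d = −½ ln(1 − 2P − Q) − ¼ ln(1 − 2Q).
1 − 2P − Q = 0.849999, giving −½ ln(0.849999) = 0.081260.
1 − 2Q = 0.960714, giving −¼ ln(0.960714) = 0.010020.
d = 0.081260 + 0.010020 = 0.091280.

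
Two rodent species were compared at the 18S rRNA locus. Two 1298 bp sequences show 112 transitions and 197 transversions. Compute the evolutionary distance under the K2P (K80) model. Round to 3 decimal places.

P = 112/1298 ≈ 0.086287 and Q = 197/1298 ≈ 0.151772.
Under the Kimura two-parameter model, d = −½ ln(1 − 2P − Q) − ¼ ln(1 − 2Q).
1 − 2P − Q = 0.675654, giving −½ ln(0.675654) = 0.196037.
1 − 2Q = 0.696456, giving −¼ ln(0.696456) = 0.090438.
d = 0.196037 + 0.090438 = 0.286475.

0.286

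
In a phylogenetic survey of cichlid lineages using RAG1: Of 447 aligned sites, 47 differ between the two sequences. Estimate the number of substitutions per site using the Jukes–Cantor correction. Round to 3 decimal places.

0.113

p = 47/447 ≈ 0.105145.
d = −(3/4) ln(1 − 4p/3) = −0.75 ln(1 − 0.140193) = −0.75 ln(0.859807)
  = −0.75 × (-0.151047) = 0.113285 substitutions/site.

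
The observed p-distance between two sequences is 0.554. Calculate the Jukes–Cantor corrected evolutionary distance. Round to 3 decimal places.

1.006

d = −(3/4) ln(1 − 4p/3) = −0.75 ln(1 − 0.738667) = −0.75 ln(0.261333)
  = −0.75 × (-1.341960) = 1.006470 substitutions/site.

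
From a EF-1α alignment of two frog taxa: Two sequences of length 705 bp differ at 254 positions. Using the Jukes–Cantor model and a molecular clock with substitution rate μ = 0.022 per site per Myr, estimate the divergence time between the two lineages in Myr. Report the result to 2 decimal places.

11.16

p = 254/705 ≈ 0.360284.
d = −(3/4) ln(1 − 4p/3) = −0.75 ln(1 − 0.480379) = −0.75 ln(0.519621)
  = −0.75 × (-0.654656) = 0.490992 substitutions/site.
Under a molecular clock d = 2μt, so t = d/(2μ) = 0.490992 / (2 × 0.022) = 11.16 Myr.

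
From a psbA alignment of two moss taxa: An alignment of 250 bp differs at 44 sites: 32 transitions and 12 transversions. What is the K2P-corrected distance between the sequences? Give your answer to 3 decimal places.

P = 32/250 = 0.128 and Q = 12/250 = 0.048.
Under the Kimura two-parameter model, d = −½ ln(1 − 2P − Q) − ¼ ln(1 − 2Q).
1 − 2P − Q = 0.696, giving −½ ln(0.696) = 0.181203.
1 − 2Q = 0.904, giving −¼ ln(0.904) = 0.025231.
d = 0.181203 + 0.025231 = 0.206434.

0.206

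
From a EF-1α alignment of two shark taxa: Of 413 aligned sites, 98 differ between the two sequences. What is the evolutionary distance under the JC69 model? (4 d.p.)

0.2853

p = 98/413 ≈ 0.237288.
d = −(3/4) ln(1 − 4p/3) = −0.75 ln(1 − 0.316384) = −0.75 ln(0.683616)
  = −0.75 × (-0.380359) = 0.285269 substitutions/site.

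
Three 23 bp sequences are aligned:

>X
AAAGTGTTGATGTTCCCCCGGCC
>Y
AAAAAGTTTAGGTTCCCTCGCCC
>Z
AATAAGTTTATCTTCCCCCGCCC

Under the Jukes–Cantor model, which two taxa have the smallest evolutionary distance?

X–Y: 6/23 differ, p = 0.261, d = 0.321.
X–Z: 6/23 differ, p = 0.261, d = 0.321.
Y–Z: 4/23 differ, p = 0.174, d = 0.198.
The smallest distance is between Y and Z.

Y and Z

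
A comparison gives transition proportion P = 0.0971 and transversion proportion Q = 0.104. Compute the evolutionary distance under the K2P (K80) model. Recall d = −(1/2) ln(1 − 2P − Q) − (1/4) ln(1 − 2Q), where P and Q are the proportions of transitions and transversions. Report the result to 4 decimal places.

Under the Kimura two-parameter model, d = −½ ln(1 − 2P − Q) − ¼ ln(1 − 2Q).
1 − 2P − Q = 0.7018, giving −½ ln(0.7018) = 0.177053.
1 − 2Q = 0.792, giving −¼ ln(0.792) = 0.058298.
d = 0.177053 + 0.058298 = 0.235351.

0.2354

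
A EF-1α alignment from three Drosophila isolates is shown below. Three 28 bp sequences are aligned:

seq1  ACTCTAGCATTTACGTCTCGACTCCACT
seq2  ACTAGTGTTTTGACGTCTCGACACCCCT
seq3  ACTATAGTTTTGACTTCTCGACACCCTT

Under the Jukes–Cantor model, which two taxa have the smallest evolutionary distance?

seq2 and seq3

seq1–seq2: 8/28 differ, p = 0.286, d = 0.360.
seq1–seq3: 8/28 differ, p = 0.286, d = 0.360.
seq2–seq3: 4/28 differ, p = 0.143, d = 0.158.
The smallest distance is between seq2 and seq3.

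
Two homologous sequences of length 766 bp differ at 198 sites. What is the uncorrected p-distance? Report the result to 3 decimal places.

p = 198/766 = 0.258485… ≈ 0.258 (to 3 d.p.).

0.258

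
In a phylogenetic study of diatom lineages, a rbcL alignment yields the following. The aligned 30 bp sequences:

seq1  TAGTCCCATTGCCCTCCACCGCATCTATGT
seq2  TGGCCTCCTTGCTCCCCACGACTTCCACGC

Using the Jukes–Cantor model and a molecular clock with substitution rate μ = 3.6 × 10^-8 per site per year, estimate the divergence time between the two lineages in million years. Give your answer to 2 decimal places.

The sequences differ at 12 of 30 sites, so p = 12/30 = 0.4.
d = −(3/4) ln(1 − 4p/3) = −0.75 ln(1 − 0.533333) = −0.75 ln(0.466667)
  = −0.75 × (-0.762139) = 0.571604 substitutions/site.
Under a molecular clock d = 2μt, so t = d/(2μ) = 0.571604 / (2 × 3.6 × 10^-8) = 7.94 million years.

7.94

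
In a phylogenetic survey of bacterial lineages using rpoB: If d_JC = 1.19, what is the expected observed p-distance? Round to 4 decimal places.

p = (3/4)(1 − e^(−4d/3)) = 0.75 × (1 − e^(-1.586667)) = 0.75 × (1 − 0.204606) = 0.596546.

0.5965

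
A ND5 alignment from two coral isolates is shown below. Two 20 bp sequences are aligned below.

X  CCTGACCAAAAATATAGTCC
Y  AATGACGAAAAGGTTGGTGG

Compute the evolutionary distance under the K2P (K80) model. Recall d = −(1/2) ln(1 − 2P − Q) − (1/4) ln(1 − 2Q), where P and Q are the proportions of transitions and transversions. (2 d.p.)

0.70

Of 20 sites, 2 differences are transitions and 7 are transversions, so P = 2/20 = 0.1 and Q = 7/20 = 0.35.
Under the Kimura two-parameter model, d = −½ ln(1 − 2P − Q) − ¼ ln(1 − 2Q).
1 − 2P − Q = 0.45, giving −½ ln(0.45) = 0.399254.
1 − 2Q = 0.3, giving −¼ ln(0.3) = 0.300993.
d = 0.399254 + 0.300993 = 0.700247.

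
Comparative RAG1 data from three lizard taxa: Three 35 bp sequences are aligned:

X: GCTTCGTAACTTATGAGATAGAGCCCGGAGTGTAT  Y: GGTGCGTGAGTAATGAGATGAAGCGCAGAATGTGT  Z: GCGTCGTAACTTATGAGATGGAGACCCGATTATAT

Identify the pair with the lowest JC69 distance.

X and Z

X–Y: 11/35 differ, p = 0.314, d = 0.407.
X–Z: 6/35 differ, p = 0.171, d = 0.195.
Y–Z: 13/35 differ, p = 0.371, d = 0.513.
The smallest distance is between X and Z.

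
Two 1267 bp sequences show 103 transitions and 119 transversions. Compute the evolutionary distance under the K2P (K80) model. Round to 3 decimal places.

0.200

P = 103/1267 ≈ 0.081294 and Q = 119/1267 ≈ 0.093923.
Under the Kimura two-parameter model, d = −½ ln(1 − 2P − Q) − ¼ ln(1 − 2Q).
1 − 2P − Q = 0.743489, giving −½ ln(0.743489) = 0.148201.
1 − 2Q = 0.812154, giving −¼ ln(0.812154) = 0.052016.
d = 0.148201 + 0.052016 = 0.200217.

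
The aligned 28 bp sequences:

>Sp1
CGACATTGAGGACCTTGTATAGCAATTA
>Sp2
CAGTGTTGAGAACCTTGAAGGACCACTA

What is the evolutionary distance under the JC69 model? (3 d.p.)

The sequences differ at 11 of 28 sites, so p = 11/28 ≈ 0.392857.
d = −(3/4) ln(1 − 4p/3) = −0.75 ln(1 − 0.523809) = −0.75 ln(0.476191)
  = −0.75 × (-0.741936) = 0.556452 substitutions/site.

0.556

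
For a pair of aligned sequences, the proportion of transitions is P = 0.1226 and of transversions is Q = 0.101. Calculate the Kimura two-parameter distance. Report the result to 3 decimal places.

0.269

Under the Kimura two-parameter model, d = −½ ln(1 − 2P − Q) − ¼ ln(1 − 2Q).
1 − 2P − Q = 0.6538, giving −½ ln(0.6538) = 0.212477.
1 − 2Q = 0.798, giving −¼ ln(0.798) = 0.056412.
d = 0.212477 + 0.056412 = 0.268889.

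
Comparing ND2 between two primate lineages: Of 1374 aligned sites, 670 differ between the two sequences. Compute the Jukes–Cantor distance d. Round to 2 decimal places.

0.79

p = 670/1374 ≈ 0.487627.
d = −(3/4) ln(1 − 4p/3) = −0.75 ln(1 − 0.650169) = −0.75 ln(0.349831)
  = −0.75 × (-1.050305) = 0.787729 substitutions/site.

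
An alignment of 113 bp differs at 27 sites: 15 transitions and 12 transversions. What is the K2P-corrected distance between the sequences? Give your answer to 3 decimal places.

P = 15/113 ≈ 0.132743 and Q = 12/113 ≈ 0.106195.
Under the Kimura two-parameter model, d = −½ ln(1 − 2P − Q) − ¼ ln(1 − 2Q).
1 − 2P − Q = 0.628319, giving −½ ln(0.628319) = 0.232354.
1 − 2Q = 0.78761, giving −¼ ln(0.78761) = 0.059688.
d = 0.232354 + 0.059688 = 0.292042.

0.292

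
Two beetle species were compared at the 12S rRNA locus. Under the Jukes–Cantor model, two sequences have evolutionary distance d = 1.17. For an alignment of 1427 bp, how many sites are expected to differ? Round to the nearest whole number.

845

Invert JC69: p = (3/4)(1 − e^(−4d/3)) = 0.75 × (1 − e^(-1.56)) = 0.75 × (1 − 0.210136) = 0.592398.
Expected differing sites = pL ≈ 0.592398 × 1427 = 845.351946 ≈ 845.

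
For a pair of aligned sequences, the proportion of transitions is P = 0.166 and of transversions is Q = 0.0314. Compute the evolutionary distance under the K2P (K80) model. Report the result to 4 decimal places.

0.2420

Under the Kimura two-parameter model, d = −½ ln(1 − 2P − Q) − ¼ ln(1 − 2Q).
1 − 2P − Q = 0.6366, giving −½ ln(0.6366) = 0.225807.
1 − 2Q = 0.9372, giving −¼ ln(0.9372) = 0.016215.
d = 0.225807 + 0.016215 = 0.242022.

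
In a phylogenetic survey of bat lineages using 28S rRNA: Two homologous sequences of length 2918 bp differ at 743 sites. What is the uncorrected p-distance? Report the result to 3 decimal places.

0.255

p = 743/2918 = 0.254626… ≈ 0.255 (to 3 d.p.).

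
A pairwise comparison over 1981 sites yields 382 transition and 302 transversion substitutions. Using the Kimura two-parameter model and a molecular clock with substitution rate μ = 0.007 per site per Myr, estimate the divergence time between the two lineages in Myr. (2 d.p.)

34.08

P = 382/1981 ≈ 0.192832 and Q = 302/1981 ≈ 0.152448.
Under the Kimura two-parameter model, d = −½ ln(1 − 2P − Q) − ¼ ln(1 − 2Q).
1 − 2P − Q = 0.461888, giving −½ ln(0.461888) = 0.386216.
1 − 2Q = 0.695104, giving −¼ ln(0.695104) = 0.090923.
d = 0.386216 + 0.090923 = 0.477139.
Under a molecular clock d = 2μt, so t = d/(2μ) = 0.477139 / (2 × 0.007) = 34.08 Myr.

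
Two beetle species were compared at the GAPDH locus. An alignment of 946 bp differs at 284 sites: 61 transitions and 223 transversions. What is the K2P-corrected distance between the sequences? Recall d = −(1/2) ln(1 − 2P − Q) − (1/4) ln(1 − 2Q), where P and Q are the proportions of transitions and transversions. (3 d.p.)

0.386

P = 61/946 ≈ 0.064482 and Q = 223/946 ≈ 0.235729.
Under the Kimura two-parameter model, d = −½ ln(1 − 2P − Q) − ¼ ln(1 − 2Q).
1 − 2P − Q = 0.635307, giving −½ ln(0.635307) = 0.226823.
1 − 2Q = 0.528542, giving −¼ ln(0.528542) = 0.159408.
d = 0.226823 + 0.159408 = 0.386231.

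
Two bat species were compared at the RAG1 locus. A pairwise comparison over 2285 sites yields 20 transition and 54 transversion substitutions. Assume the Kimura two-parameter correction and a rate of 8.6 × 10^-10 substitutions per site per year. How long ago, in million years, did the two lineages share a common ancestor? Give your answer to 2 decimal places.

P = 20/2285 ≈ 0.008753 and Q = 54/2285 ≈ 0.023632.
Under the Kimura two-parameter model, d = −½ ln(1 − 2P − Q) − ¼ ln(1 − 2Q).
1 − 2P − Q = 0.958862, giving −½ ln(0.958862) = 0.021004.
1 − 2Q = 0.952736, giving −¼ ln(0.952736) = 0.012104.
d = 0.021004 + 0.012104 = 0.033108.
Under a molecular clock d = 2μt, so t = d/(2μ) = 0.033108 / (2 × 8.6 × 10^-10) = 19.25 million years.

19.25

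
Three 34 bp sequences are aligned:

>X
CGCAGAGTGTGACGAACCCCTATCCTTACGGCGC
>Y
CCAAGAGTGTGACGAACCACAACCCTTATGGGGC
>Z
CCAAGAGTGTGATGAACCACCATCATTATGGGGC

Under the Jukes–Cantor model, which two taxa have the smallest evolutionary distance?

Y and Z

X–Y: 7/34 differ, p = 0.206, d = 0.241.
X–Z: 8/34 differ, p = 0.235, d = 0.282.
Y–Z: 4/34 differ, p = 0.118, d = 0.128.
The smallest distance is between Y and Z.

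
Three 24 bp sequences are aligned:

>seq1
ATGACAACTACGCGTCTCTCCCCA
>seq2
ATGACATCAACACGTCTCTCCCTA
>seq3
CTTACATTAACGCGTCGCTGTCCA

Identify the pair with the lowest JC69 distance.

seq1–seq2: 4/24 differ, p = 0.167, d = 0.188.
seq1–seq3: 8/24 differ, p = 0.333, d = 0.441.
seq2–seq3: 8/24 differ, p = 0.333, d = 0.441.
The smallest distance is between seq1 and seq2.

seq1 and seq2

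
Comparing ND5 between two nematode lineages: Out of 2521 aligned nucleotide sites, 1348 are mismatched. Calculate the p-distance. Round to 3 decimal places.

p = 1348/2521 = 0.534708… ≈ 0.535 (to 3 d.p.).

0.535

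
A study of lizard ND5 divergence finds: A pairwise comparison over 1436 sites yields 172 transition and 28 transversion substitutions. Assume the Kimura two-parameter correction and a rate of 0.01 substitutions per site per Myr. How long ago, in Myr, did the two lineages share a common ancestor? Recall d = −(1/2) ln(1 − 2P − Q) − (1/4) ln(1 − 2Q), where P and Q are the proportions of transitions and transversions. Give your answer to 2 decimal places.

P = 172/1436 ≈ 0.119777 and Q = 28/1436 ≈ 0.019499.
Under the Kimura two-parameter model, d = −½ ln(1 − 2P − Q) − ¼ ln(1 − 2Q).
1 − 2P − Q = 0.740947, giving −½ ln(0.740947) = 0.149913.
1 − 2Q = 0.961002, giving −¼ ln(0.961002) = 0.009945.
d = 0.149913 + 0.009945 = 0.159858.
Under a molecular clock d = 2μt, so t = d/(2μ) = 0.159858 / (2 × 0.01) = 7.99 Myr.

7.99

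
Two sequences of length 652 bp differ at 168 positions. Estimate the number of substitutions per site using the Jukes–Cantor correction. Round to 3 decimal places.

0.316

p = 168/652 ≈ 0.257669.
d = −(3/4) ln(1 − 4p/3) = −0.75 ln(1 − 0.343559) = −0.75 ln(0.656441)
  = −0.75 × (-0.420922) = 0.315692 substitutions/site.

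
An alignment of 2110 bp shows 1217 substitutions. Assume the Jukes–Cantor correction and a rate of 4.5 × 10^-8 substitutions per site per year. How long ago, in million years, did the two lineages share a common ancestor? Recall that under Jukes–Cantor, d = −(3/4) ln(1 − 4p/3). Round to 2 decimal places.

12.21

p = 1217/2110 ≈ 0.576777.
d = −(3/4) ln(1 − 4p/3) = −0.75 ln(1 − 0.769036) = −0.75 ln(0.230964)
  = −0.75 × (-1.465493) = 1.099120 substitutions/site.
Under a molecular clock d = 2μt, so t = d/(2μ) = 1.099120 / (2 × 4.5 × 10^-8) = 12.21 million years.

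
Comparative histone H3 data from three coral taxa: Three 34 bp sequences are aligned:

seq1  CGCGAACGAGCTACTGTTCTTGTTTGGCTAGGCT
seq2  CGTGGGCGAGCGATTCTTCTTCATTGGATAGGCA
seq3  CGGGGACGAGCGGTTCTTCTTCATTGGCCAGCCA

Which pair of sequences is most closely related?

seq1–seq2: 10/34 differ, p = 0.294, d = 0.373.
seq1–seq3: 11/34 differ, p = 0.324, d = 0.423.
seq2–seq3: 6/34 differ, p = 0.176, d = 0.201.
The smallest distance is between seq2 and seq3.

seq2 and seq3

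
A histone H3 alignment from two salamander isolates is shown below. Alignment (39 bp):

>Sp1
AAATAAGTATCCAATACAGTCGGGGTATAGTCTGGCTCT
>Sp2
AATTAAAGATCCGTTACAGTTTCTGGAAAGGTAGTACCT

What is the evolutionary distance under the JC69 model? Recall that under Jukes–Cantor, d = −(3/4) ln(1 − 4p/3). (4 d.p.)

0.6528

The sequences differ at 17 of 39 sites, so p = 17/39 ≈ 0.435897.
d = −(3/4) ln(1 − 4p/3) = −0.75 ln(1 − 0.581196) = −0.75 ln(0.418804)
  = −0.75 × (-0.870352) = 0.652764 substitutions/site.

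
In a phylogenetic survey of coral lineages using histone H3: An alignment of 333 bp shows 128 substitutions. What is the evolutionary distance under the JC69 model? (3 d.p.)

p = 128/333 ≈ 0.384384.
d = −(3/4) ln(1 − 4p/3) = −0.75 ln(1 − 0.512512) = −0.75 ln(0.487488)
  = −0.75 × (-0.718490) = 0.538868 substitutions/site.

0.539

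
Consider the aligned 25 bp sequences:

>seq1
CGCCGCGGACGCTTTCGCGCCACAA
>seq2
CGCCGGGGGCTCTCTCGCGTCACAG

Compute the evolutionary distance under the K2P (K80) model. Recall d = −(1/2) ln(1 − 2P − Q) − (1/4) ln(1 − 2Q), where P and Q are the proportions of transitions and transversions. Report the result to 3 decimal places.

0.299

Of 25 sites, 4 differences are transitions and 2 are transversions, so P = 4/25 = 0.16 and Q = 2/25 = 0.08.
Under the Kimura two-parameter model, d = −½ ln(1 − 2P − Q) − ¼ ln(1 − 2Q).
1 − 2P − Q = 0.6, giving −½ ln(0.6) = 0.255413.
1 − 2Q = 0.84, giving −¼ ln(0.84) = 0.043588.
d = 0.255413 + 0.043588 = 0.299001.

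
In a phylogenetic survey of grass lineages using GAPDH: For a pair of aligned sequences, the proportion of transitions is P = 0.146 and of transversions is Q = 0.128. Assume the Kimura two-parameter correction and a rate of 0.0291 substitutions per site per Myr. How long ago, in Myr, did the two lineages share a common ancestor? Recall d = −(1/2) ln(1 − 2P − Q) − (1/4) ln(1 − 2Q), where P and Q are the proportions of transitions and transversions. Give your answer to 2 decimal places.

5.95

Under the Kimura two-parameter model, d = −½ ln(1 − 2P − Q) − ¼ ln(1 − 2Q).
1 − 2P − Q = 0.58, giving −½ ln(0.58) = 0.272364.
1 − 2Q = 0.744, giving −¼ ln(0.744) = 0.073929.
d = 0.272364 + 0.073929 = 0.346293.
Under a molecular clock d = 2μt, so t = d/(2μ) = 0.346293 / (2 × 0.0291) = 5.95 Myr.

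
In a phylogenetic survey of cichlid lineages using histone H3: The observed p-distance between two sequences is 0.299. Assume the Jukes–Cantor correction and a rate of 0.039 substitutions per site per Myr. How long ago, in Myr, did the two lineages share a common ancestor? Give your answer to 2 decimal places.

4.89

d = −(3/4) ln(1 − 4p/3) = −0.75 ln(1 − 0.398667) = −0.75 ln(0.601333)
  = −0.75 × (-0.508606) = 0.381455 substitutions/site.
Under a molecular clock d = 2μt, so t = d/(2μ) = 0.381455 / (2 × 0.039) = 4.89 Myr.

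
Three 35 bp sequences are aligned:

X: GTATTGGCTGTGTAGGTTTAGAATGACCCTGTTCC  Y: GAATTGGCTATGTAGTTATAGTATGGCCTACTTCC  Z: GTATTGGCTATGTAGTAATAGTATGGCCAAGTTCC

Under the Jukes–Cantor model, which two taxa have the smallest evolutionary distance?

Y and Z

X–Y: 9/35 differ, p = 0.257, d = 0.315.
X–Z: 8/35 differ, p = 0.229, d = 0.273.
Y–Z: 4/35 differ, p = 0.114, d = 0.124.
The smallest distance is between Y and Z.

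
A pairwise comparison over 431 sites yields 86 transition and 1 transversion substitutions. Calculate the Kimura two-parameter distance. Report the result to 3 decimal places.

0.258

P = 86/431 ≈ 0.199536 and Q = 1/431 ≈ 0.00232.
Under the Kimura two-parameter model, d = −½ ln(1 − 2P − Q) − ¼ ln(1 − 2Q).
1 − 2P − Q = 0.598608, giving −½ ln(0.598608) = 0.256574.
1 − 2Q = 0.99536, giving −¼ ln(0.99536) = 0.001163.
d = 0.256574 + 0.001163 = 0.257737.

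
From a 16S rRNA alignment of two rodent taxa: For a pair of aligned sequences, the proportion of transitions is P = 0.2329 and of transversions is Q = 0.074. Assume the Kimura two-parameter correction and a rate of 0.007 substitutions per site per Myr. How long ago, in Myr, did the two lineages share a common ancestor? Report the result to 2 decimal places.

Under the Kimura two-parameter model, d = −½ ln(1 − 2P − Q) − ¼ ln(1 − 2Q).
1 − 2P − Q = 0.4602, giving −½ ln(0.4602) = 0.388047.
1 − 2Q = 0.852, giving −¼ ln(0.852) = 0.040042.
d = 0.388047 + 0.040042 = 0.428089.
Under a molecular clock d = 2μt, so t = d/(2μ) = 0.428089 / (2 × 0.007) = 30.58 Myr.

30.58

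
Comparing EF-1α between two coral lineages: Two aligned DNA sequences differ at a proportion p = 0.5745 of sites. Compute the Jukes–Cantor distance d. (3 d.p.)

1.089

d = −(3/4) ln(1 − 4p/3) = −0.75 ln(1 − 0.766) = −0.75 ln(0.234)
  = −0.75 × (-1.452434) = 1.089326 substitutions/site.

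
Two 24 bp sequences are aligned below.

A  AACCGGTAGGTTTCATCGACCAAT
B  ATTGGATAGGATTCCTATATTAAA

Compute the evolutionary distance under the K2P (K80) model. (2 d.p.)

Of 24 sites, 4 differences are transitions and 7 are transversions, so P = 4/24 ≈ 0.166667 and Q = 7/24 ≈ 0.291667.
Under the Kimura two-parameter model, d = −½ ln(1 − 2P − Q) − ¼ ln(1 − 2Q).
1 − 2P − Q = 0.374999, giving −½ ln(0.374999) = 0.490416.
1 − 2Q = 0.416666, giving −¼ ln(0.416666) = 0.218868.
d = 0.490416 + 0.218868 = 0.709284.

0.71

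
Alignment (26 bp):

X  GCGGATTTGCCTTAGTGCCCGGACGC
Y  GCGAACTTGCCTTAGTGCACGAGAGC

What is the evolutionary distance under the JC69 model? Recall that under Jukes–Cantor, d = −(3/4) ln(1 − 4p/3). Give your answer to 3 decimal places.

The sequences differ at 6 of 26 sites (4, 6, 19, 22, 23, 24), so p = 6/26 ≈ 0.230769.
d = −(3/4) ln(1 − 4p/3) = −0.75 ln(1 − 0.307692) = −0.75 ln(0.692308)
  = −0.75 × (-0.367724) = 0.275793 substitutions/site.

0.276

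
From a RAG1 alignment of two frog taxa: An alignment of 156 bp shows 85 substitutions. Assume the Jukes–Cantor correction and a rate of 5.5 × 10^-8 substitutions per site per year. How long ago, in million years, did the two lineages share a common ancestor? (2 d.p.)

8.84

p = 85/156 ≈ 0.544872.
d = −(3/4) ln(1 − 4p/3) = −0.75 ln(1 − 0.726496) = −0.75 ln(0.273504)
  = −0.75 × (-1.296439) = 0.972329 substitutions/site.
Under a molecular clock d = 2μt, so t = d/(2μ) = 0.972329 / (2 × 5.5 × 10^-8) = 8.84 million years.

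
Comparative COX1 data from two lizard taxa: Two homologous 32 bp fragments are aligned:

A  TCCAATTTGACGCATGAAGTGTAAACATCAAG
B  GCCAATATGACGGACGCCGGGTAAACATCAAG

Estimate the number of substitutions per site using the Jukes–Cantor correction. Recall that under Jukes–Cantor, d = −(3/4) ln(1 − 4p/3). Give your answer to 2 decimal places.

0.26

The sequences differ at 7 of 32 sites (1, 7, 13, 15, 17, 18, 20), so p = 7/32 = 0.21875.
d = −(3/4) ln(1 − 4p/3) = −0.75 ln(1 − 0.291667) = −0.75 ln(0.708333)
  = −0.75 × (-0.344841) = 0.258631 substitutions/site.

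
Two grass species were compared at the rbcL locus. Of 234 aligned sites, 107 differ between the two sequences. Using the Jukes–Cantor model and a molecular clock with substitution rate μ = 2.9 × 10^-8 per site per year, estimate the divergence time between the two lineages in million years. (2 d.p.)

12.17

p = 107/234 ≈ 0.457265.
d = −(3/4) ln(1 − 4p/3) = −0.75 ln(1 − 0.609687) = −0.75 ln(0.390313)
  = −0.75 × (-0.940806) = 0.705605 substitutions/site.
Under a molecular clock d = 2μt, so t = d/(2μ) = 0.705605 / (2 × 2.9 × 10^-8) = 12.17 million years.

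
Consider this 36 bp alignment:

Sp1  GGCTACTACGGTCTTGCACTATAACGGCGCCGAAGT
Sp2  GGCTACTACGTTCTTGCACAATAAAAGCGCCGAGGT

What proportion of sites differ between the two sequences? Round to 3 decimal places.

0.139

The sequences differ at 5 of 36 positions (sites 11, 20, 25, 26, 34).
p = 5/36 = 0.138888… ≈ 0.139 (to 3 d.p.).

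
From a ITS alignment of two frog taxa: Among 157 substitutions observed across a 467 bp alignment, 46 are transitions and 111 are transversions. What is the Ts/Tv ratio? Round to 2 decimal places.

R = 46/111 = 0.414414… ≈ 0.41 (to 2 d.p.).

0.41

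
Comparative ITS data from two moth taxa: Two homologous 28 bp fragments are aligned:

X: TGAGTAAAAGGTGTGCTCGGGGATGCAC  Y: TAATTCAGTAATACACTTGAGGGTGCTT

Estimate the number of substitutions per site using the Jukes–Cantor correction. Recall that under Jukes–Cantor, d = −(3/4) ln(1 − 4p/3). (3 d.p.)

0.940

The sequences differ at 15 of 28 sites, so p = 15/28 ≈ 0.535714.
d = −(3/4) ln(1 − 4p/3) = −0.75 ln(1 − 0.714285) = −0.75 ln(0.285715)
  = −0.75 × (-1.252760) = 0.939570 substitutions/site.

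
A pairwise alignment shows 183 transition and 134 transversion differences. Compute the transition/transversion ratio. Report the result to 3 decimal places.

1.366

R = 183/134 = 1.365671… ≈ 1.366 (to 3 d.p.).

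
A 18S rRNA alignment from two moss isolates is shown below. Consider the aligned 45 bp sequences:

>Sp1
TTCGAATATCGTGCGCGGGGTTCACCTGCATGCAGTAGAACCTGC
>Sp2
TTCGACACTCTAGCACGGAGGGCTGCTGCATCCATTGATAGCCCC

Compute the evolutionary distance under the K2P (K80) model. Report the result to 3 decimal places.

0.624

Of 45 sites, 5 differences are transitions and 14 are transversions, so P = 5/45 ≈ 0.111111 and Q = 14/45 ≈ 0.311111.
Under the Kimura two-parameter model, d = −½ ln(1 − 2P − Q) − ¼ ln(1 − 2Q).
1 − 2P − Q = 0.466667, giving −½ ln(0.466667) = 0.381070.
1 − 2Q = 0.377778, giving −¼ ln(0.377778) = 0.243362.
d = 0.381070 + 0.243362 = 0.624432.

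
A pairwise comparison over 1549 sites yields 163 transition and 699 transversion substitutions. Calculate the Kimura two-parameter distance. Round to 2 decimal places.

1.12

P = 163/1549 ≈ 0.105229 and Q = 699/1549 ≈ 0.451259.
Under the Kimura two-parameter model, d = −½ ln(1 − 2P − Q) − ¼ ln(1 − 2Q).
1 − 2P − Q = 0.338283, giving −½ ln(0.338283) = 0.541936.
1 − 2Q = 0.097482, giving −¼ ln(0.097482) = 0.582022.
d = 0.541936 + 0.582022 = 1.123958.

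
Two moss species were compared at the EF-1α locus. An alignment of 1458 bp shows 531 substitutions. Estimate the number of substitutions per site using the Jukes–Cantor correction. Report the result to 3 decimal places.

p = 531/1458 ≈ 0.364198.
d = −(3/4) ln(1 − 4p/3) = −0.75 ln(1 − 0.485597) = −0.75 ln(0.514403)
  = −0.75 × (-0.664748) = 0.498561 substitutions/site.

0.499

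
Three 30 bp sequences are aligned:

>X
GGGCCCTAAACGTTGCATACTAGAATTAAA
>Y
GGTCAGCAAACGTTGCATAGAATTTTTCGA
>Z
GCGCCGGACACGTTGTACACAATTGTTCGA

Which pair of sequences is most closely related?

X–Y: 11/30 differ, p = 0.367, d = 0.503.
X–Z: 12/30 differ, p = 0.400, d = 0.572.
Y–Z: 9/30 differ, p = 0.300, d = 0.383.
The smallest distance is between Y and Z.

Y and Z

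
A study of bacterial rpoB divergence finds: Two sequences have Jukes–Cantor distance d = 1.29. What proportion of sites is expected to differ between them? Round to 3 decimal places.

0.616

p = (3/4)(1 − e^(−4d/3)) = 0.75 × (1 − e^(-1.72)) = 0.75 × (1 − 0.179066) = 0.615701.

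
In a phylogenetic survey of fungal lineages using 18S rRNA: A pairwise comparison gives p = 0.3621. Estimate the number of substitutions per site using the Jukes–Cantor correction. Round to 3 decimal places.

d = −(3/4) ln(1 − 4p/3) = −0.75 ln(1 − 0.4828) = −0.75 ln(0.5172)
  = −0.75 × (-0.659326) = 0.494495 substitutions/site.

0.494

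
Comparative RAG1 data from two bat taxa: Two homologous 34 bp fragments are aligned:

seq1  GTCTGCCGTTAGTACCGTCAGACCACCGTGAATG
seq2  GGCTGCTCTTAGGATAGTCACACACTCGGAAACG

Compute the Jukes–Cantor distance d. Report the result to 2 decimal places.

0.53

The sequences differ at 13 of 34 sites, so p = 13/34 ≈ 0.382353.
d = −(3/4) ln(1 − 4p/3) = −0.75 ln(1 − 0.509804) = −0.75 ln(0.490196)
  = −0.75 × (-0.712950) = 0.534713 substitutions/site.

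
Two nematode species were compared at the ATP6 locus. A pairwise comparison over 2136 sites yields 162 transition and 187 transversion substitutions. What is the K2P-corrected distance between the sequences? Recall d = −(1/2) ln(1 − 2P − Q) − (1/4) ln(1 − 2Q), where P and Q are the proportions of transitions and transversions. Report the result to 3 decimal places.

0.185

P = 162/2136 ≈ 0.075843 and Q = 187/2136 ≈ 0.087547.
Under the Kimura two-parameter model, d = −½ ln(1 − 2P − Q) − ¼ ln(1 − 2Q).
1 − 2P − Q = 0.760767, giving −½ ln(0.760767) = 0.136714.
1 − 2Q = 0.824906, giving −¼ ln(0.824906) = 0.048121.
d = 0.136714 + 0.048121 = 0.184835.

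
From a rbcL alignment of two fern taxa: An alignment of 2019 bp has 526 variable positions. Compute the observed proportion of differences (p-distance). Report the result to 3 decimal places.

0.261

p = 526/2019 = 0.260525… ≈ 0.261 (to 3 d.p.).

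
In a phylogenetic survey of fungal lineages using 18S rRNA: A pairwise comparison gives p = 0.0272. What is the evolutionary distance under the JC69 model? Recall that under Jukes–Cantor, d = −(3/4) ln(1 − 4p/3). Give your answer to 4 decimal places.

d = −(3/4) ln(1 − 4p/3) = −0.75 ln(1 − 0.036267) = −0.75 ln(0.963733)
  = −0.75 × (-0.036941) = 0.027706 substitutions/site.

0.0277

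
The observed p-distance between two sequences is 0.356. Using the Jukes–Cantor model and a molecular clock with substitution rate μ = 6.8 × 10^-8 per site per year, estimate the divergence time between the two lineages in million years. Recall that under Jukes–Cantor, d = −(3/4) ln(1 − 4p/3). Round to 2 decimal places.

3.55

d = −(3/4) ln(1 − 4p/3) = −0.75 ln(1 − 0.474667) = −0.75 ln(0.525333)
  = −0.75 × (-0.643723) = 0.482792 substitutions/site.
Under a molecular clock d = 2μt, so t = d/(2μ) = 0.482792 / (2 × 6.8 × 10^-8) = 3.55 million years.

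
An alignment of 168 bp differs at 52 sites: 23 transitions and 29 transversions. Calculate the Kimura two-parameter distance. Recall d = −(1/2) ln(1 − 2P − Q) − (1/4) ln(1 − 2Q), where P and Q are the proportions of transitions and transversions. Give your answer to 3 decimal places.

P = 23/168 ≈ 0.136905 and Q = 29/168 ≈ 0.172619.
Under the Kimura two-parameter model, d = −½ ln(1 − 2P − Q) − ¼ ln(1 − 2Q).
1 − 2P − Q = 0.553571, giving −½ ln(0.553571) = 0.295683.
1 − 2Q = 0.654762, giving −¼ ln(0.654762) = 0.105871.
d = 0.295683 + 0.105871 = 0.401554.

0.402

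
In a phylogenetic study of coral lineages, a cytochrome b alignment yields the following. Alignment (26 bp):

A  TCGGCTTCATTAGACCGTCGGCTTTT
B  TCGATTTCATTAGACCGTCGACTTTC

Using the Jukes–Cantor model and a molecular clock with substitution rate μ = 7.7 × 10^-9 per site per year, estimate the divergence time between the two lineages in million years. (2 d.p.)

The sequences differ at 4 of 26 sites (4, 5, 21, 26), so p = 4/26 ≈ 0.153846.
d = −(3/4) ln(1 − 4p/3) = −0.75 ln(1 − 0.205128) = −0.75 ln(0.794872)
  = −0.75 × (-0.229574) = 0.172181 substitutions/site.
Under a molecular clock d = 2μt, so t = d/(2μ) = 0.172181 / (2 × 7.7 × 10^-9) = 11.18 million years.

11.18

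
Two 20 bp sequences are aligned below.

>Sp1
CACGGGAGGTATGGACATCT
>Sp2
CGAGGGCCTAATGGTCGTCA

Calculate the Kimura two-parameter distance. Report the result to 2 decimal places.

0.70

Of 20 sites, 2 differences are transitions and 7 are transversions, so P = 2/20 = 0.1 and Q = 7/20 = 0.35.
Under the Kimura two-parameter model, d = −½ ln(1 − 2P − Q) − ¼ ln(1 − 2Q).
1 − 2P − Q = 0.45, giving −½ ln(0.45) = 0.399254.
1 − 2Q = 0.3, giving −¼ ln(0.3) = 0.300993.
d = 0.399254 + 0.300993 = 0.700247.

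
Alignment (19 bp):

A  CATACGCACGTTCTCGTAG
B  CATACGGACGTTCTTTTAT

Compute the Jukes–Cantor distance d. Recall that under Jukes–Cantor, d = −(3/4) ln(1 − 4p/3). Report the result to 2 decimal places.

0.25

The sequences differ at 4 of 19 sites (7, 15, 16, 19), so p = 4/19 ≈ 0.210526.
d = −(3/4) ln(1 − 4p/3) = −0.75 ln(1 − 0.280701) = −0.75 ln(0.719299)
  = −0.75 × (-0.329478) = 0.247109 substitutions/site.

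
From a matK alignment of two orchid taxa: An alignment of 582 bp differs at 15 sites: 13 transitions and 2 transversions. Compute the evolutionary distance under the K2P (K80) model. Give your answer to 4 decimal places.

0.0264

P = 13/582 ≈ 0.022337 and Q = 2/582 ≈ 0.003436.
Under the Kimura two-parameter model, d = −½ ln(1 − 2P − Q) − ¼ ln(1 − 2Q).
1 − 2P − Q = 0.95189, giving −½ ln(0.95189) = 0.024653.
1 − 2Q = 0.993128, giving −¼ ln(0.993128) = 0.001724.
d = 0.024653 + 0.001724 = 0.026377.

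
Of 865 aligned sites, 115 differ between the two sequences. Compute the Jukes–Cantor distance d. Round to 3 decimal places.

p = 115/865 ≈ 0.132948.
d = −(3/4) ln(1 − 4p/3) = −0.75 ln(1 − 0.177264) = −0.75 ln(0.822736)
  = −0.75 × (-0.195120) = 0.146340 substitutions/site.

0.146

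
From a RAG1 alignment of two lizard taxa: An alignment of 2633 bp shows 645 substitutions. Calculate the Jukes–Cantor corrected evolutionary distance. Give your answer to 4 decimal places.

0.2966

p = 645/2633 ≈ 0.244968.
d = −(3/4) ln(1 − 4p/3) = −0.75 ln(1 − 0.326624) = −0.75 ln(0.673376)
  = −0.75 × (-0.395451) = 0.296588 substitutions/site.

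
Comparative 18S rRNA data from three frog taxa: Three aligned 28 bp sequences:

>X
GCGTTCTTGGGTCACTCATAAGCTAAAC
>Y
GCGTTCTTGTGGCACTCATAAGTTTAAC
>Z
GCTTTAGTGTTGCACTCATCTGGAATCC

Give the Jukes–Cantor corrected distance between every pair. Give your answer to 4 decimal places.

X–Y: 4/28 sites differ → p ≈ 0.142857, d = −0.75 ln(1 − 0.190476) = 0.158482 ≈ 0.1585.
X–Z: 12/28 sites differ → p ≈ 0.428571, d = −0.75 ln(1 − 0.571428) = 0.635472 ≈ 0.6355.
Y–Z: 11/28 sites differ → p ≈ 0.392857, d = −0.75 ln(1 − 0.523809) = 0.556452 ≈ 0.5565.

d(X,Y) = 0.1585, d(X,Z) = 0.6355, d(Y,Z) = 0.5565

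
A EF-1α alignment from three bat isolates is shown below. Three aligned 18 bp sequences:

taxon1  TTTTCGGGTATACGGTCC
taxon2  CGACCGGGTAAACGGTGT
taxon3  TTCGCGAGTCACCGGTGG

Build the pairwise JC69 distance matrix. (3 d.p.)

taxon1–taxon2: 7/18 sites differ → p ≈ 0.388889, d = −0.75 ln(1 − 0.518519) = 0.548166 ≈ 0.548.
taxon1–taxon3: 8/18 sites differ → p ≈ 0.444444, d = −0.75 ln(1 − 0.592592) = 0.673455 ≈ 0.673.
taxon2–taxon3: 8/18 sites differ → p ≈ 0.444444, d = −0.75 ln(1 − 0.592592) = 0.673455 ≈ 0.673.

d(taxon1,taxon2) = 0.548, d(taxon1,taxon3) = 0.673, d(taxon2,taxon3) = 0.673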